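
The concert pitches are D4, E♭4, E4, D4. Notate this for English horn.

A4 Bb4 B4 A4

The English horn sounds a perfect fifth below written, so the written part must be a perfect fifth above concert — transpose each note up.
D4 to A4
Eb4 to Bb4
E4 to B4
D4 to A4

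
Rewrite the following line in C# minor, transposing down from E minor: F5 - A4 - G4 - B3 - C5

D5 F#4 E4 G#3 A4

E minor to C# minor down is a minor third, so every note moves down by that interval.
F5 -> D5
A4 -> F#4
G4 -> E4
B3 -> G#3
C5 -> A4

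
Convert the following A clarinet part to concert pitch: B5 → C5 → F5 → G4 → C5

Written C4 on the A clarinet sounds as A3, a minor third lower; apply that shift to every note.
B5 becomes G#5
C5 becomes A4
F5 becomes D5
G4 becomes E4
C5 becomes A4

G#5 A4 D5 E4 A4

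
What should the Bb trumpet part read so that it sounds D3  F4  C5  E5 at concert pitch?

E3 G4 D5 F#5

The Bb trumpet sounds a major second below written, so the written part must be a major second above concert — transpose each note up.
D3 to E3
F4 to G4
C5 to D5
E5 to F#5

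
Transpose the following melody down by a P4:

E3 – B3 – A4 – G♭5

A perfect fourth down from E3 gives B2.
B3 down a perfect fourth is F#3.
A4 down a perfect fourth is E4.
Gb5: a fourth down reaches D, and 5 semitones makes it Db5.

B2 F#3 E4 Db5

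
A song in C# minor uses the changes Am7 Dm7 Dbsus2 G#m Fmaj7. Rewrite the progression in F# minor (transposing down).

Dm7 Gm7 Gbsus2 C#m Bbmaj7

C# minor down to F# minor is a perfect fifth; each chord root moves by that interval while the quality stays the same.
Am7: root A down a perfect fifth → D, giving Dm7.
Dm7: root D down a perfect fifth → G, giving Gm7.
Dbsus2: root Db down a perfect fifth → Gb, giving Gbsus2.
G#m: root G# down a perfect fifth → C#, giving C#m.
Fmaj7: root F down a perfect fifth → Bb, giving Bbmaj7.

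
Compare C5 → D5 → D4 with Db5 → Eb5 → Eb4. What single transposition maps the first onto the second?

Take the first pair: C5 → Db5. C to D spans 2 letter names, so the interval is some kind of second.
C5 to Db5 is 1 semitone, which makes it a minor second; the second version is higher, so the direction is up.
Checking another pair — D4 → Eb4 — gives the same interval.

up a minor second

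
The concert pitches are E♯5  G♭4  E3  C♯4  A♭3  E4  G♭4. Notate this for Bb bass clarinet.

F##6 Ab5 F#4 D#5 Bb4 F#5 Ab5

Written C4 sounds as Bb2 on the Bb bass clarinet, so concert pitches are written a major ninth up.
E#5 → F##6
Gb4 → Ab5
E3 → F#4
C#4 → D#5
Ab3 → Bb4
E4 → F#5
Gb4 → Ab5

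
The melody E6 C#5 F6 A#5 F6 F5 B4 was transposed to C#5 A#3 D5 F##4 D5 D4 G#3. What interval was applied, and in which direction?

From E6 to C#5 is 10 letter names — a tenth of some quality.
C#5 to E6 is 15 semitones, which makes it a minor tenth; the second version is lower, so the direction is down.
Checking another pair — B4 → G#3 — gives the same interval.

down a minor tenth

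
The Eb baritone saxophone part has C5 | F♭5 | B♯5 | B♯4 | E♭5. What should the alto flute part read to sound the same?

First find concert pitch: the Eb baritone saxophone sounds a major thirteenth below written, so C5 F♭5 B♯5 B♯4 E♭5 sounds Eb3 Abb3 D#4 D#3 Gb3.
Then write for alto flute: it sounds a perfect fourth below written, so the part must be a perfect fourth above concert.
Eb3 → Ab3
Abb3 → Dbb4
D#4 → G#4
D#3 → G#3
Gb3 → Cb4

Ab3 Dbb4 G#4 G#3 Cb4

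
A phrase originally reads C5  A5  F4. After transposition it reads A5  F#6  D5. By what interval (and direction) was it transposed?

From C5 to A5 is 6 letter names — a sixth of some quality.
C5 to A5 is 9 semitones, which makes it a major sixth; the second version is higher, so the direction is up.
Checking another pair — F4 → D5 — gives the same interval.

up a major sixth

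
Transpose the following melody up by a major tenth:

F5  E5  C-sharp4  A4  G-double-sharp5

F5: a tenth up reaches A, and 16 semitones makes it A6.
E5: a tenth up reaches G, and 16 semitones makes it G#6.
A major tenth up from C#4 gives E#5.
A4 up a major tenth is C#6.
G##5: a tenth up reaches B, and 16 semitones makes it B##6.

A6 G#6 E#5 C#6 B##6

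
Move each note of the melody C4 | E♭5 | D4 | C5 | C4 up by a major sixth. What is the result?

A4 C6 B4 A5 A4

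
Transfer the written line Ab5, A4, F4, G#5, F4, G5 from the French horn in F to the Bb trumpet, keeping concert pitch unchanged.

First find concert pitch: the French horn in F sounds a perfect fifth below written, so Ab5 A4 F4 G#5 F4 G5 sounds Db5 D4 Bb3 C#5 Bb3 C5.
Then write for Bb trumpet: it sounds a major second below written, so the part must be a major second above concert.
Db5 → Eb5
D4 → E4
Bb3 → C4
C#5 → D#5
Bb3 → C4
C5 → D5

Eb5 E4 C4 D#5 C4 D5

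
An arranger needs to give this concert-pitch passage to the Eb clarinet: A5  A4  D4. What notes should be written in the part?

F#5 F#4 B3

Written C4 sounds as Eb4 on the Eb clarinet, so concert pitches are written a minor third down.
A5 -> F#5
A4 -> F#4
D4 -> B3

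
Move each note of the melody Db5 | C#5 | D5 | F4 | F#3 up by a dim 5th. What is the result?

Abb5 G5 Ab5 Cb5 C4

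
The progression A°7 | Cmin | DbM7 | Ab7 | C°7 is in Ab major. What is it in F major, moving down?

F#°7 Amin BbM7 F7 A°7

Ab major down to F major is a minor third; each chord root moves by that interval while the quality stays the same.
A°7: root A down a minor third → F#, giving F#°7.
Cmin: root C down a minor third → A, giving Amin.
DbM7: root Db down a minor third → Bb, giving BbM7.
Ab7: root Ab down a minor third → F, giving F7.
C°7: root C down a minor third → A, giving A°7.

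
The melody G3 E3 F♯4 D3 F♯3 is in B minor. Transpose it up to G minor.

Eb4 C4 D5 Bb3 D4

From B up to G is a minor sixth; apply that to each pitch.
G3 to Eb4
E3 to C4
F#4 to D5
D3 to Bb3
F#3 to D4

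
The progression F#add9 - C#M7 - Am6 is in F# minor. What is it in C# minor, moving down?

C#add9 G#M7 Em6

F# minor down to C# minor is a perfect fourth; each chord root moves by that interval while the quality stays the same.
F#add9: root F# down a perfect fourth → C#, giving C#add9.
C#M7: root C# down a perfect fourth → G#, giving G#M7.
Am6: root A down a perfect fourth → E, giving Em6.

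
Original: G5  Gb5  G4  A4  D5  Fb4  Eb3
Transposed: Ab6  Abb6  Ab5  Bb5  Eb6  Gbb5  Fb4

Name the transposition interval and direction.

From G5 to Ab6 is 9 letter names — a ninth of some quality.
G5 to Ab6 is 13 semitones, which makes it a minor ninth; the second version is higher, so the direction is up.
Checking another pair — Eb3 → Fb4 — gives the same interval.

up a minor ninth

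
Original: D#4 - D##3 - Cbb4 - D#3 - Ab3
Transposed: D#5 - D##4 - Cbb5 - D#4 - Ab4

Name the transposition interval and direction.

up a perfect octave

Take the first pair: D#4 → D#5. D to D spans 8 letter names, so the interval is some kind of octave.
D#4 to D#5 is 12 semitones, which makes it a perfect octave; the second version is higher, so the direction is up.
Checking another pair — Ab3 → Ab4 — gives the same interval.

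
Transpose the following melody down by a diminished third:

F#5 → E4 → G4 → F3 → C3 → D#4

F#5 -> D##5
E4 -> C##4
G4 -> E#4
F3 -> D#3
C3 -> A#2
D#4 -> B##3

D##5 C##4 E#4 D#3 A#2 B##3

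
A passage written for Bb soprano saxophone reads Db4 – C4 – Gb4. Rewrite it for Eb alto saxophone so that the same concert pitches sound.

First find concert pitch: the Bb soprano saxophone sounds a major second below written, so Db4 C4 Gb4 sounds Cb4 Bb3 Fb4.
Then write for Eb alto saxophone: it sounds a major sixth below written, so the part must be a major sixth above concert.
Cb4 → Ab4
Bb3 → G4
Fb4 → Db5

Ab4 G4 Db5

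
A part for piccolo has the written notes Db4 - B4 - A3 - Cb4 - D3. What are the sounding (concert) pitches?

Written C4 on the piccolo sounds as C5, a perfect octave higher; apply that shift to every note.
Db4 -> Db5
B4 -> B5
A3 -> A4
Cb4 -> Cb5
D3 -> D4

Db5 B5 A4 Cb5 D4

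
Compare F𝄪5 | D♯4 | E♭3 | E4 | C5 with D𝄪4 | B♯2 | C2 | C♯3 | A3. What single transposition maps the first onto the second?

down a minor tenth

From F##5 to D##4 is 10 letter names — a tenth of some quality.
D##4 to F##5 is 15 semitones, which makes it a minor tenth; the second version is lower, so the direction is down.
Checking another pair — C5 → A3 — gives the same interval.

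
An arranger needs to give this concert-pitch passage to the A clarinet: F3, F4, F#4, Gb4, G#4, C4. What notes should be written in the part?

The A clarinet sounds a minor third below written, so the written part must be a minor third above concert — transpose each note up.
F3 -> Ab3
F4 -> Ab4
F#4 -> A4
Gb4 -> Bbb4
G#4 -> B4
C4 -> Eb4

Ab3 Ab4 A4 Bbb4 B4 Eb4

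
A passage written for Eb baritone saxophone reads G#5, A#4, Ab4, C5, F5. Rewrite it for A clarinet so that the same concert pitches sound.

D4 E3 Ebb3 Gb3 Cb4

First find concert pitch: the Eb baritone saxophone sounds a major thirteenth below written, so G#5 A#4 Ab4 C5 F5 sounds B3 C#3 Cb3 Eb3 Ab3.
Then write for A clarinet: it sounds a minor third below written, so the part must be a minor third above concert.
B3 → D4
C#3 → E3
Cb3 → Ebb3
Eb3 → Gb3
Ab3 → Cb4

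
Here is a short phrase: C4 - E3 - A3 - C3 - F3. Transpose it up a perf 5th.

G4 B3 E4 G3 C4

C4 to G4
E3 to B3
A3 to E4
C3 to G3
F3 to C4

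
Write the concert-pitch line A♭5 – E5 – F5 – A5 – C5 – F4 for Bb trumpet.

Bb5 F#5 G5 B5 D5 G4

Written C4 sounds as Bb3 on the Bb trumpet, so concert pitches are written a major second up.
Ab5 gives Bb5
E5 gives F#5
F5 gives G5
A5 gives B5
C5 gives D5
F4 gives G4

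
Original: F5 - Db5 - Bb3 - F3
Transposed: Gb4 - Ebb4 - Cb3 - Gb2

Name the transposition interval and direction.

down a major seventh

From F5 to Gb4 is 7 letter names — a seventh of some quality.
Gb4 to F5 is 11 semitones, which makes it a major seventh; the second version is lower, so the direction is down.
Checking another pair — F3 → Gb2 — gives the same interval.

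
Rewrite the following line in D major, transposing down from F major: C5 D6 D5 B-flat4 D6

A4 B5 B4 G4 B5

F major to D major down is a minor third, so every note moves down by that interval.
C5 -> A4
D6 -> B5
D5 -> B4
Bb4 -> G4
D6 -> B5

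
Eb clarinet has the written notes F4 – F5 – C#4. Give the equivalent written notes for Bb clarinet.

Bb4 Bb5 F#4

First find concert pitch: the Eb clarinet sounds a minor third above written, so F4 F5 C#4 sounds Ab4 Ab5 E4.
Then write for Bb clarinet: it sounds a major second below written, so the part must be a major second above concert.
Ab4 → Bb4
Ab5 → Bb5
E4 → F#4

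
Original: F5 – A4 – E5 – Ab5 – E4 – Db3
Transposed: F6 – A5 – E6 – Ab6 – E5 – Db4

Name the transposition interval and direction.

up a perfect octave

Take the first pair: F5 → F6. F to F spans 8 letter names, so the interval is some kind of octave.
F5 to F6 is 12 semitones, which makes it a perfect octave; the second version is higher, so the direction is up.
Checking another pair — Db3 → Db4 — gives the same interval.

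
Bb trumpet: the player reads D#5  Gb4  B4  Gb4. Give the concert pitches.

C#5 Fb4 A4 Fb4

The Bb trumpet sounds a major second below written, so transpose each written note down a major second.
D#5 to C#5
Gb4 to Fb4
B4 to A4
Gb4 to Fb4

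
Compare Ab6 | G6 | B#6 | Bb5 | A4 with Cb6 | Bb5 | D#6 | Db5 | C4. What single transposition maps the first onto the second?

Take the first pair: Ab6 → Cb6. A to C spans 6 letter names, so the interval is some kind of sixth.
Cb6 to Ab6 is 9 semitones, which makes it a major sixth; the second version is lower, so the direction is down.
Checking another pair — A4 → C4 — gives the same interval.

down a major sixth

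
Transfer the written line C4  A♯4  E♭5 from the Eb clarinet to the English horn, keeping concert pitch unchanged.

First find concert pitch: the Eb clarinet sounds a minor third above written, so C4 A♯4 E♭5 sounds Eb4 C#5 Gb5.
Then write for English horn: it sounds a perfect fifth below written, so the part must be a perfect fifth above concert.
Eb4 → Bb4
C#5 → G#5
Gb5 → Db6

Bb4 G#5 Db6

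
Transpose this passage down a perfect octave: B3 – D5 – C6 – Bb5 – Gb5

B2 D4 C5 Bb4 Gb4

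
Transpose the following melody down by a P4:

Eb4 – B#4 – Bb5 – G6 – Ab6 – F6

Eb4: a fourth down reaches B, and 5 semitones makes it Bb3.
B#4: a fourth down reaches F, and 5 semitones makes it F##4.
Bb5 down a perfect fourth is F5.
G6 down a perfect fourth is D6.
Ab6 down a perfect fourth is Eb6.
A perfect fourth down from F6 gives C6.

Bb3 F##4 F5 D6 Eb6 C6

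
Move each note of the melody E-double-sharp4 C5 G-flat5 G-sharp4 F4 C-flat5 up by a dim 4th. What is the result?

E##4 gives A#4
C5 gives Fb5
Gb5 gives Cbb6
G#4 gives C5
F4 gives Bbb4
Cb5 gives Fbb5

A#4 Fb5 Cbb6 C5 Bbb4 Fbb5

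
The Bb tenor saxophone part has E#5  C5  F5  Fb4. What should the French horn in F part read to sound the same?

A#4 F4 Bb4 Bbb3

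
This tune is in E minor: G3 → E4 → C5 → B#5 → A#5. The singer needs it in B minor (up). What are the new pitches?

D4 B4 G5 F##6 E#6

E minor to B minor up is a perfect fifth, so every note moves up by that interval.
G3 gives D4
E4 gives B4
C5 gives G5
B#5 gives F##6
A#5 gives E#6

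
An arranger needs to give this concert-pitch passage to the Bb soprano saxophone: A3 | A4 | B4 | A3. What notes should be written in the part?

B3 B4 C#5 B3

Written C4 sounds as Bb3 on the Bb soprano saxophone, so concert pitches are written a major second up.
A3 -> B3
A4 -> B4
B4 -> C#5
A3 -> B3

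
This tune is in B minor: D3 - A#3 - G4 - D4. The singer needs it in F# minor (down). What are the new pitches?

A2 E#3 D4 A3

B minor to F# minor down is a perfect fourth, so every note moves down by that interval.
D3 → A2
A#3 → E#3
G4 → D4
D4 → A3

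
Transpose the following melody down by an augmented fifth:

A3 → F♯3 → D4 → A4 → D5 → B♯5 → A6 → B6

An augmented fifth down from A3 gives Db3.
F#3 down an augmented fifth is Bb2.
D4: a fifth down reaches G, and 8 semitones makes it Gb3.
A4 down an augmented fifth is Db4.
D5 down an augmented fifth is Gb4.
B#5: a fifth down reaches E, and 8 semitones makes it E5.
A6: a fifth down reaches D, and 8 semitones makes it Db6.
An augmented fifth down from B6 gives Eb6.

Db3 Bb2 Gb3 Db4 Gb4 E5 Db6 Eb6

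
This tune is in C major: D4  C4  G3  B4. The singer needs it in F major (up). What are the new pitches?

From C up to F is a perfect fourth; apply that to each pitch.
D4 -> G4
C4 -> F4
G3 -> C4
B4 -> E5

G4 F4 C4 E5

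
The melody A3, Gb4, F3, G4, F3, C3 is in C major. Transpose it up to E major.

C major to E major up is a major third, so every note moves up by that interval.
A3 -> C#4
Gb4 -> Bb4
F3 -> A3
G4 -> B4
F3 -> A3
C3 -> E3

C#4 Bb4 A3 B4 A3 E3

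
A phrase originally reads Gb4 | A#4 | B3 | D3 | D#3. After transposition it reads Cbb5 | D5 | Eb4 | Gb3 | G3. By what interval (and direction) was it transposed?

up a diminished fourth

Take the first pair: Gb4 → Cbb5. G to C spans 4 letter names, so the interval is some kind of fourth.
Gb4 to Cbb5 is 4 semitones, which makes it a diminished fourth; the second version is higher, so the direction is up.
Checking another pair — D#3 → G3 — gives the same interval.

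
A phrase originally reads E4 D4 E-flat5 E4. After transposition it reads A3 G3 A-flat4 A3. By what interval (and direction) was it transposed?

down a perfect fifth

From E4 to A3 is 5 letter names — a fifth of some quality.
A3 to E4 is 7 semitones, which makes it a perfect fifth; the second version is lower, so the direction is down.
Checking another pair — E4 → A3 — gives the same interval.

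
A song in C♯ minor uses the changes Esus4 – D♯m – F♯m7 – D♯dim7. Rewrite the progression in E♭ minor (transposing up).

C♯ minor up to E♭ minor is a diminished third; each chord root moves by that interval while the quality stays the same.
Esus4: root E up a diminished third → Gb, giving Gbsus4.
D♯m: root D♯ up a diminished third → F, giving Fm.
F♯m7: root F♯ up a diminished third → Ab, giving Abm7.
D♯dim7: root D♯ up a diminished third → F, giving Fdim7.

Gbsus4 Fm Abm7 Fdim7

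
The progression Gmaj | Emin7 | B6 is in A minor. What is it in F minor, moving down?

Ebmaj Cmin7 G6

A minor down to F minor is a major third; each chord root moves by that interval while the quality stays the same.
Gmaj: root G down a major third → Eb, giving Ebmaj.
Emin7: root E down a major third → C, giving Cmin7.
B6: root B down a major third → G, giving G6.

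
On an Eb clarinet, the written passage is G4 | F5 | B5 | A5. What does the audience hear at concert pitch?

Written C4 on the Eb clarinet sounds as Eb4, a minor third higher; apply that shift to every note.
G4 to Bb4
F5 to Ab5
B5 to D6
A5 to C6

Bb4 Ab5 D6 C6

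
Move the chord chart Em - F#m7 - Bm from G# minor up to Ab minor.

G# minor up to Ab minor is a diminished second; each chord root moves by that interval while the quality stays the same.
Em: root E up a diminished second → Fb, giving Fbm.
F#m7: root F# up a diminished second → Gb, giving Gbm7.
Bm: root B up a diminished second → Cb, giving Cbm.

Fbm Gbm7 Cbm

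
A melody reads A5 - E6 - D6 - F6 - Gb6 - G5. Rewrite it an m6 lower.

C#5 G#5 F#5 A5 Bb5 B4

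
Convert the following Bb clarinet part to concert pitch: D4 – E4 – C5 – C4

C4 D4 Bb4 Bb3

The Bb clarinet sounds a major second below written, so transpose each written note down a major second.
D4 → C4
E4 → D4
C5 → Bb4
C4 → Bb3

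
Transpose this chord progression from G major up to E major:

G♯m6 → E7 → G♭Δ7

E#m6 C#7 EbΔ7

G major up to E major is a major sixth; each chord root moves by that interval while the quality stays the same.
G♯m6: root G♯ up a major sixth → E#, giving E#m6.
E7: root E up a major sixth → C#, giving C#7.
G♭Δ7: root G♭ up a major sixth → Eb, giving EbΔ7.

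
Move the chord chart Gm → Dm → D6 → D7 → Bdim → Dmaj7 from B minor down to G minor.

Ebm Bbm Bb6 Bb7 Gdim Bbmaj7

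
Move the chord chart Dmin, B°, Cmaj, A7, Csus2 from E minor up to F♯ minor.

E minor up to F♯ minor is a major second; each chord root moves by that interval while the quality stays the same.
Dmin: root D up a major second → E, giving Emin.
B°: root B up a major second → C#, giving C#°.
Cmaj: root C up a major second → D, giving Dmaj.
A7: root A up a major second → B, giving B7.
Csus2: root C up a major second → D, giving Dsus2.

Emin C#° Dmaj B7 Dsus2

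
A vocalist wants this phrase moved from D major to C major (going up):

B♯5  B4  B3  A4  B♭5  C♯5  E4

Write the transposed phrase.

A#6 A5 A4 G5 Ab6 B5 D5

From D up to C is a minor seventh; apply that to each pitch.
B#5 gives A#6
B4 gives A5
B3 gives A4
A4 gives G5
Bb5 gives Ab6
C#5 gives B5
E4 gives D5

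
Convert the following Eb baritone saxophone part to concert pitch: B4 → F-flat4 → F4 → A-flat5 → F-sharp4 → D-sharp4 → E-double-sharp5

D3 Abb2 Ab2 Cb4 A2 F#2 G##3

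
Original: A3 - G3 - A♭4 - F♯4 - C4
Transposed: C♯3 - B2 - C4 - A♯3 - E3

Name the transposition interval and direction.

down a minor sixth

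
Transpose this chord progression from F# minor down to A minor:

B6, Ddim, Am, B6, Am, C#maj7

F# minor down to A minor is a major sixth; each chord root moves by that interval while the quality stays the same.
B6: root B down a major sixth → D, giving D6.
Ddim: root D down a major sixth → F, giving Fdim.
Am: root A down a major sixth → C, giving Cm.
B6: root B down a major sixth → D, giving D6.
Am: root A down a major sixth → C, giving Cm.
C#maj7: root C# down a major sixth → E, giving Emaj7.

D6 Fdim Cm D6 Cm Emaj7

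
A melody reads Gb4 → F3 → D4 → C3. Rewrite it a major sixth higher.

Eb5 D4 B4 A3

Gb4 to Eb5
F3 to D4
D4 to B4
C3 to A3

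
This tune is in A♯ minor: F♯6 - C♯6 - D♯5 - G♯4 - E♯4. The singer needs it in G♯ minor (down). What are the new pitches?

E6 B5 C#5 F#4 D#4

From A♯ down to G♯ is a major second; apply that to each pitch.
F#6 → E6
C#6 → B5
D#5 → C#5
G#4 → F#4
E#4 → D#4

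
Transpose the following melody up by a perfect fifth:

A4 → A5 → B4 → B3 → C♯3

E5 E6 F#5 F#4 G#3

A4: a fifth up reaches E, and 7 semitones makes it E5.
A perfect fifth up from A5 gives E6.
B4: a fifth up reaches F, and 7 semitones makes it F#5.
A perfect fifth up from B3 gives F#4.
C#3 up a perfect fifth is G#3.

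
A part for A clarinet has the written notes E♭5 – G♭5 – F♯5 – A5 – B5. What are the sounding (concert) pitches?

C5 Eb5 D#5 F#5 G#5

Written C4 on the A clarinet sounds as A3, a minor third lower; apply that shift to every note.
Eb5 becomes C5
Gb5 becomes Eb5
F#5 becomes D#5
A5 becomes F#5
B5 becomes G#5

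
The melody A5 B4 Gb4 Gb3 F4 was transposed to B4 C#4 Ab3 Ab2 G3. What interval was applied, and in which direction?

From A5 to B4 is 7 letter names — a seventh of some quality.
B4 to A5 is 10 semitones, which makes it a minor seventh; the second version is lower, so the direction is down.
Checking another pair — F4 → G3 — gives the same interval.

down a minor seventh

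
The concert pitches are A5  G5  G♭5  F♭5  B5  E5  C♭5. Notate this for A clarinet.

Written C4 sounds as A3 on the A clarinet, so concert pitches are written a minor third up.
A5 to C6
G5 to Bb5
Gb5 to Bbb5
Fb5 to Abb5
B5 to D6
E5 to G5
Cb5 to Ebb5

C6 Bb5 Bbb5 Abb5 D6 G5 Ebb5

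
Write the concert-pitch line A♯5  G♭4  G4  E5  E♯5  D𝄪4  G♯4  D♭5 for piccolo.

Written C4 sounds as C5 on the piccolo, so concert pitches are written a perfect octave down.
A#5 gives A#4
Gb4 gives Gb3
G4 gives G3
E5 gives E4
E#5 gives E#4
D##4 gives D##3
G#4 gives G#3
Db5 gives Db4

A#4 Gb3 G3 E4 E#4 D##3 G#3 Db4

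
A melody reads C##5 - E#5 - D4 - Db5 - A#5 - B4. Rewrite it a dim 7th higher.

B5 D6 Cb5 Cbb6 G6 Ab5

C##5: a seventh up reaches B, and 9 semitones makes it B5.
E#5 up a diminished seventh is D6.
D4: a seventh up reaches C, and 9 semitones makes it Cb5.
Db5: a seventh up reaches C, and 9 semitones makes it Cbb6.
A#5 up a diminished seventh is G6.
A diminished seventh up from B4 gives Ab5.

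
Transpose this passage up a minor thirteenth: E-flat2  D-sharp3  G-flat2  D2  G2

Cb4 B4 Ebb4 Bb3 Eb4

A minor thirteenth up from Eb2 gives Cb4.
D#3: a thirteenth up reaches B, and 20 semitones makes it B4.
A minor thirteenth up from Gb2 gives Ebb4.
D2 up a minor thirteenth is Bb3.
A minor thirteenth up from G2 gives Eb4.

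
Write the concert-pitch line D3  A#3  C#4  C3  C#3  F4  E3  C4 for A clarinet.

The A clarinet sounds a minor third below written, so the written part must be a minor third above concert — transpose each note up.
D3 → F3
A#3 → C#4
C#4 → E4
C3 → Eb3
C#3 → E3
F4 → Ab4
E3 → G3
C4 → Eb4

F3 C#4 E4 Eb3 E3 Ab4 G3 Eb4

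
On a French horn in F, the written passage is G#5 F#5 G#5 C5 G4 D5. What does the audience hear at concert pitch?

C#5 B4 C#5 F4 C4 G4

Written C4 on the French horn in F sounds as F3, a perfect fifth lower; apply that shift to every note.
G#5 gives C#5
F#5 gives B4
G#5 gives C#5
C5 gives F4
G4 gives C4
D5 gives G4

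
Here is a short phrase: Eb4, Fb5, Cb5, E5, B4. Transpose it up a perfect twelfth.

Eb4 to Bb5
Fb5 to Cb7
Cb5 to Gb6
E5 to B6
B4 to F#6

Bb5 Cb7 Gb6 B6 F#6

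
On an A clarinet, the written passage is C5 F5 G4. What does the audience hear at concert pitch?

Written C4 on the A clarinet sounds as A3, a minor third lower; apply that shift to every note.
C5 → A4
F5 → D5
G4 → E4

A4 D5 E4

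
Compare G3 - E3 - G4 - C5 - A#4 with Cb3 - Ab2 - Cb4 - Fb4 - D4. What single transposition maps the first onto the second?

down an augmented fifth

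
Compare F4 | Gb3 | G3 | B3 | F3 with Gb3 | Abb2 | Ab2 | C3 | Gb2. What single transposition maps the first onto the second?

From F4 to Gb3 is 7 letter names — a seventh of some quality.
Gb3 to F4 is 11 semitones, which makes it a major seventh; the second version is lower, so the direction is down.
Checking another pair — F3 → Gb2 — gives the same interval.

down a major seventh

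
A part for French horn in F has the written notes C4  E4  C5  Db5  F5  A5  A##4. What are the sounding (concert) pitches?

F3 A3 F4 Gb4 Bb4 D5 D##4

Written C4 on the French horn in F sounds as F3, a perfect fifth lower; apply that shift to every note.
C4 → F3
E4 → A3
C5 → F4
Db5 → Gb4
F5 → Bb4
A5 → D5
A##4 → D##4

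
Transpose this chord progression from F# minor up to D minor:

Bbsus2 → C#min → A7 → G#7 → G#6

Gbsus2 Amin F7 E7 E6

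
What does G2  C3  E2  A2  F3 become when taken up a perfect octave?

G2 -> G3
C3 -> C4
E2 -> E3
A2 -> A3
F3 -> F4

G3 C4 E3 A3 F4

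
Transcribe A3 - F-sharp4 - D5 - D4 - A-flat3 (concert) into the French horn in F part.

Written C4 sounds as F3 on the French horn in F, so concert pitches are written a perfect fifth up.
A3 to E4
F#4 to C#5
D5 to A5
D4 to A4
Ab3 to Eb4

E4 C#5 A5 A4 Eb4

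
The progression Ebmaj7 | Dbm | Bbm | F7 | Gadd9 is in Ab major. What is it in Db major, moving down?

Ab major down to Db major is a perfect fifth; each chord root moves by that interval while the quality stays the same.
Ebmaj7: root Eb down a perfect fifth → Ab, giving Abmaj7.
Dbm: root Db down a perfect fifth → Gb, giving Gbm.
Bbm: root Bb down a perfect fifth → Eb, giving Ebm.
F7: root F down a perfect fifth → Bb, giving Bb7.
Gadd9: root G down a perfect fifth → C, giving Cadd9.

Abmaj7 Gbm Ebm Bb7 Cadd9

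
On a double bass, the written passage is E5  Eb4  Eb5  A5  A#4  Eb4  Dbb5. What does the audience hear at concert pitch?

The double bass sounds a perfect octave below written, so transpose each written note down a perfect octave.
E5 -> E4
Eb4 -> Eb3
Eb5 -> Eb4
A5 -> A4
A#4 -> A#3
Eb4 -> Eb3
Dbb5 -> Dbb4

E4 Eb3 Eb4 A4 A#3 Eb3 Dbb4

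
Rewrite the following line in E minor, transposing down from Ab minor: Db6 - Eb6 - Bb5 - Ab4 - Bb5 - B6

Ab minor to E minor down is a diminished fourth, so every note moves down by that interval.
Db6 to A5
Eb6 to B5
Bb5 to F#5
Ab4 to E4
Bb5 to F#5
B6 to F##6

A5 B5 F#5 E4 F#5 F##6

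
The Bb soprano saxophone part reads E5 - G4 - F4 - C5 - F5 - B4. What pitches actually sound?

The Bb soprano saxophone sounds a major second below written, so transpose each written note down a major second.
E5 -> D5
G4 -> F4
F4 -> Eb4
C5 -> Bb4
F5 -> Eb5
B4 -> A4

D5 F4 Eb4 Bb4 Eb5 A4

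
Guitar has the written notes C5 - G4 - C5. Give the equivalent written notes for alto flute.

F4 C4 F4

First find concert pitch: the guitar sounds a perfect octave below written, so C5 G4 C5 sounds C4 G3 C4.
Then write for alto flute: it sounds a perfect fourth below written, so the part must be a perfect fourth above concert.
C4 → F4
G3 → C4
C4 → F4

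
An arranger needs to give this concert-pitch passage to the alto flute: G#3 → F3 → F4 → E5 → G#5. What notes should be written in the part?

C#4 Bb3 Bb4 A5 C#6

Written C4 sounds as G3 on the alto flute, so concert pitches are written a perfect fourth up.
G#3 -> C#4
F3 -> Bb3
F4 -> Bb4
E5 -> A5
G#5 -> C#6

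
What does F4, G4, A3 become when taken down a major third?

F4 becomes Db4
G4 becomes Eb4
A3 becomes F3

Db4 Eb4 F3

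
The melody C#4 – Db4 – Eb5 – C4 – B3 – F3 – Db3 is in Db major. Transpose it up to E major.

D##4 E4 F#5 D#4 C##4 G#3 E3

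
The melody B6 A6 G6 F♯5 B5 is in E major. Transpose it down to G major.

E major to G major down is a major sixth, so every note moves down by that interval.
B6 -> D6
A6 -> C6
G6 -> Bb5
F#5 -> A4
B5 -> D5

D6 C6 Bb5 A4 D5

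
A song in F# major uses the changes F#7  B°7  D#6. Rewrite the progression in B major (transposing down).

F# major down to B major is a perfect fifth; each chord root moves by that interval while the quality stays the same.
F#7: root F# down a perfect fifth → B, giving B7.
B°7: root B down a perfect fifth → E, giving E°7.
D#6: root D# down a perfect fifth → G#, giving G#6.

B7 E°7 G#6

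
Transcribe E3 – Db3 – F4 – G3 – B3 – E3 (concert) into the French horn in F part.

B3 Ab3 C5 D4 F#4 B3

Written C4 sounds as F3 on the French horn in F, so concert pitches are written a perfect fifth up.
E3 gives B3
Db3 gives Ab3
F4 gives C5
G3 gives D4
B3 gives F#4
E3 gives B3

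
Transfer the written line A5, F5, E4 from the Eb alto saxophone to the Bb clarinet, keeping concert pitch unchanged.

D5 Bb4 A3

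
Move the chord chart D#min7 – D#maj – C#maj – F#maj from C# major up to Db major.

Ebmin7 Ebmaj Dbmaj Gbmaj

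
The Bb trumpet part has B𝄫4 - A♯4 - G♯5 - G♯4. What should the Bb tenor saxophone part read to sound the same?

First find concert pitch: the Bb trumpet sounds a major second below written, so B𝄫4 A♯4 G♯5 G♯4 sounds Abb4 G#4 F#5 F#4.
Then write for Bb tenor saxophone: it sounds a major ninth below written, so the part must be a major ninth above concert.
Abb4 → Bbb5
G#4 → A#5
F#5 → G#6
F#4 → G#5

Bbb5 A#5 G#6 G#5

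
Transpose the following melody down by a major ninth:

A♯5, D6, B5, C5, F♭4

G#4 C5 A4 Bb3 Ebb3

A#5 to G#4
D6 to C5
B5 to A4
C5 to Bb3
Fb4 to Ebb3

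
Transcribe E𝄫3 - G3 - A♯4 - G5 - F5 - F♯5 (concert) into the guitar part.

Ebb4 G4 A#5 G6 F6 F#6

Written C4 sounds as C3 on the guitar, so concert pitches are written a perfect octave up.
Ebb3 → Ebb4
G3 → G4
A#4 → A#5
G5 → G6
F5 → F6
F#5 → F#6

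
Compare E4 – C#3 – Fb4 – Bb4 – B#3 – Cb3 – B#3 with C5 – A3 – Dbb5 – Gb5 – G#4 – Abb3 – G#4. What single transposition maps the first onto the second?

From E4 to C5 is 6 letter names — a sixth of some quality.
E4 to C5 is 8 semitones, which makes it a minor sixth; the second version is higher, so the direction is up.
Checking another pair — B#3 → G#4 — gives the same interval.

up a minor sixth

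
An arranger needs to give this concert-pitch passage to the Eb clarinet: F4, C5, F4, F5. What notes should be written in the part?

D4 A4 D4 D5

Written C4 sounds as Eb4 on the Eb clarinet, so concert pitches are written a minor third down.
F4 → D4
C5 → A4
F4 → D4
F5 → D5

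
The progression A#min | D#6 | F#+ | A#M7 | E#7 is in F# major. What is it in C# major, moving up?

E#min A#6 C#+ E#M7 B#7

F# major up to C# major is a perfect fifth; each chord root moves by that interval while the quality stays the same.
A#min: root A# up a perfect fifth → E#, giving E#min.
D#6: root D# up a perfect fifth → A#, giving A#6.
F#+: root F# up a perfect fifth → C#, giving C#+.
A#M7: root A# up a perfect fifth → E#, giving E#M7.
E#7: root E# up a perfect fifth → B#, giving B#7.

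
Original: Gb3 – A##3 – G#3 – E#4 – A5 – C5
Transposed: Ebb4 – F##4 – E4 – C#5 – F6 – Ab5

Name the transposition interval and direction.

Take the first pair: Gb3 → Ebb4. G to E spans 6 letter names, so the interval is some kind of sixth.
Gb3 to Ebb4 is 8 semitones, which makes it a minor sixth; the second version is higher, so the direction is up.
Checking another pair — C5 → Ab5 — gives the same interval.

up a minor sixth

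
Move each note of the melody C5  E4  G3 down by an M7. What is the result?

Db4 F3 Ab2

C5 gives Db4
E4 gives F3
G3 gives Ab2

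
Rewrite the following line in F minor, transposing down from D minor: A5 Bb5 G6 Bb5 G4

C5 Db5 Bb5 Db5 Bb3

From D down to F is a major sixth; apply that to each pitch.
A5 -> C5
Bb5 -> Db5
G6 -> Bb5
Bb5 -> Db5
G4 -> Bb3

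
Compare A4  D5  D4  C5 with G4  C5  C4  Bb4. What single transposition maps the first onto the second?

down a major second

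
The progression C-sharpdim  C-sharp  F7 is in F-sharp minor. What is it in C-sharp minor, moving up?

G#dim G# C7

F-sharp minor up to C-sharp minor is a perfect fifth; each chord root moves by that interval while the quality stays the same.
C-sharpdim: root C-sharp up a perfect fifth → G#, giving G#dim.
C-sharp: root C-sharp up a perfect fifth → G#, giving G#.
F7: root F up a perfect fifth → C, giving C7.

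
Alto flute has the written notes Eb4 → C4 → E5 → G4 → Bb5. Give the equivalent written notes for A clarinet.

Db4 Bb3 D5 F4 Ab5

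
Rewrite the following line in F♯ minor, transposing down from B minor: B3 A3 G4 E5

From B down to F♯ is a perfect fourth; apply that to each pitch.
B3 -> F#3
A3 -> E3
G4 -> D4
E5 -> B4

F#3 E3 D4 B4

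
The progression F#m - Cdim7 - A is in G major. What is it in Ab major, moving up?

Gm Dbdim7 Bb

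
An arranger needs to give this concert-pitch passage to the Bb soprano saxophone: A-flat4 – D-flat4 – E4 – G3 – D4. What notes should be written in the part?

The Bb soprano saxophone sounds a major second below written, so the written part must be a major second above concert — transpose each note up.
Ab4 becomes Bb4
Db4 becomes Eb4
E4 becomes F#4
G3 becomes A3
D4 becomes E4

Bb4 Eb4 F#4 A3 E4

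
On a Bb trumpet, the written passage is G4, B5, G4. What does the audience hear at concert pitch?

Written C4 on the Bb trumpet sounds as Bb3, a major second lower; apply that shift to every note.
G4 gives F4
B5 gives A5
G4 gives F4

F4 A5 F4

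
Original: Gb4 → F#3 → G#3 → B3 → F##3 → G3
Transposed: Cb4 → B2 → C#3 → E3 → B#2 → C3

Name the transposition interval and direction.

down a perfect fifth

From Gb4 to Cb4 is 5 letter names — a fifth of some quality.
Cb4 to Gb4 is 7 semitones, which makes it a perfect fifth; the second version is lower, so the direction is down.
Checking another pair — G3 → C3 — gives the same interval.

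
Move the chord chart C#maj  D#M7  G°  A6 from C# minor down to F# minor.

F#maj G#M7 C° D6

C# minor down to F# minor is a perfect fifth; each chord root moves by that interval while the quality stays the same.
C#maj: root C# down a perfect fifth → F#, giving F#maj.
D#M7: root D# down a perfect fifth → G#, giving G#M7.
G°: root G down a perfect fifth → C, giving C°.
A6: root A down a perfect fifth → D, giving D6.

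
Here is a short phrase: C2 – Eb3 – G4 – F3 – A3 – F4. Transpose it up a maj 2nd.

D2 F3 A4 G3 B3 G4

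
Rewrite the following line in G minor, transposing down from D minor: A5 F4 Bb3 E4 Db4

From D down to G is a perfect fifth; apply that to each pitch.
A5 becomes D5
F4 becomes Bb3
Bb3 becomes Eb3
E4 becomes A3
Db4 becomes Gb3

D5 Bb3 Eb3 A3 Gb3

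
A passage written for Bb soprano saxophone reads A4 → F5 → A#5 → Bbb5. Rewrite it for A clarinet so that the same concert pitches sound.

First find concert pitch: the Bb soprano saxophone sounds a major second below written, so A4 F5 A#5 Bbb5 sounds G4 Eb5 G#5 Abb5.
Then write for A clarinet: it sounds a minor third below written, so the part must be a minor third above concert.
G4 → Bb4
Eb5 → Gb5
G#5 → B5
Abb5 → Cbb6

Bb4 Gb5 B5 Cbb6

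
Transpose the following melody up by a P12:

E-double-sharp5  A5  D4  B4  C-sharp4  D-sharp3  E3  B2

B##6 E7 A5 F#6 G#5 A#4 B4 F#4

E##5 up a perfect twelfth is B##6.
A5: a twelfth up reaches E, and 19 semitones makes it E7.
D4 up a perfect twelfth is A5.
B4: a twelfth up reaches F, and 19 semitones makes it F#6.
C#4: a twelfth up reaches G, and 19 semitones makes it G#5.
D#3: a twelfth up reaches A, and 19 semitones makes it A#4.
E3: a twelfth up reaches B, and 19 semitones makes it B4.
B2 up a perfect twelfth is F#4.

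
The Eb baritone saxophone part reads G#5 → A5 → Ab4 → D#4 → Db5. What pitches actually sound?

Written C4 on the Eb baritone saxophone sounds as Eb2, a major thirteenth lower; apply that shift to every note.
G#5 to B3
A5 to C4
Ab4 to Cb3
D#4 to F#2
Db5 to Fb3

B3 C4 Cb3 F#2 Fb3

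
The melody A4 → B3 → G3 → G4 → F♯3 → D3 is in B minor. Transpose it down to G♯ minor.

F#4 G#3 E3 E4 D#3 B2

B minor to G♯ minor down is a minor third, so every note moves down by that interval.
A4 to F#4
B3 to G#3
G3 to E3
G4 to E4
F#3 to D#3
D3 to B2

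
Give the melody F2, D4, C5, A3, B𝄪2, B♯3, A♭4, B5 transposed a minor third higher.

Ab2 F4 Eb5 C4 D##3 D#4 Cb5 D6

F2 -> Ab2
D4 -> F4
C5 -> Eb5
A3 -> C4
B##2 -> D##3
B#3 -> D#4
Ab4 -> Cb5
B5 -> D6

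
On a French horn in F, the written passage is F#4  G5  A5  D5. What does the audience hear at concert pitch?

B3 C5 D5 G4

Written C4 on the French horn in F sounds as F3, a perfect fifth lower; apply that shift to every note.
F#4 to B3
G5 to C5
A5 to D5
D5 to G4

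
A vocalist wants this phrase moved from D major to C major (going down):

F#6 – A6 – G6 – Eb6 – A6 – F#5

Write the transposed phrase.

E6 G6 F6 Db6 G6 E5

D major to C major down is a major second, so every note moves down by that interval.
F#6 → E6
A6 → G6
G6 → F6
Eb6 → Db6
A6 → G6
F#5 → E5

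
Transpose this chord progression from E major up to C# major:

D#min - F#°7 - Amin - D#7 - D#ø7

B#min D#°7 F#min B#7 B#ø7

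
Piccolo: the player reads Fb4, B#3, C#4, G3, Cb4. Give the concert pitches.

Fb5 B#4 C#5 G4 Cb5

The piccolo sounds a perfect octave above written, so transpose each written note up a perfect octave.
Fb4 -> Fb5
B#3 -> B#4
C#4 -> C#5
G3 -> G4
Cb4 -> Cb5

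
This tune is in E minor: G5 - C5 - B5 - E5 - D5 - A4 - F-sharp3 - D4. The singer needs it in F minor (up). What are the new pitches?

From E up to F is a minor second; apply that to each pitch.
G5 gives Ab5
C5 gives Db5
B5 gives C6
E5 gives F5
D5 gives Eb5
A4 gives Bb4
F#3 gives G3
D4 gives Eb4

Ab5 Db5 C6 F5 Eb5 Bb4 G3 Eb4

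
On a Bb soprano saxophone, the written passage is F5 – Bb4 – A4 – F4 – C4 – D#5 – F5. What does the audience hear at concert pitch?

Written C4 on the Bb soprano saxophone sounds as Bb3, a major second lower; apply that shift to every note.
F5 to Eb5
Bb4 to Ab4
A4 to G4
F4 to Eb4
C4 to Bb3
D#5 to C#5
F5 to Eb5

Eb5 Ab4 G4 Eb4 Bb3 C#5 Eb5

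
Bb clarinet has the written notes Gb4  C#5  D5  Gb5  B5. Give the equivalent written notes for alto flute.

Bbb4 E5 F5 Bbb5 D6

First find concert pitch: the Bb clarinet sounds a major second below written, so Gb4 C#5 D5 Gb5 B5 sounds Fb4 B4 C5 Fb5 A5.
Then write for alto flute: it sounds a perfect fourth below written, so the part must be a perfect fourth above concert.
Fb4 → Bbb4
B4 → E5
C5 → F5
Fb5 → Bbb5
A5 → D6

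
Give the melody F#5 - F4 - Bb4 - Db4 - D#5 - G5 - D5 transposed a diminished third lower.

D##5 D#4 G#4 B3 B##4 E#5 B#4

F#5 → D##5
F4 → D#4
Bb4 → G#4
Db4 → B3
D#5 → B##4
G5 → E#5
D5 → B#4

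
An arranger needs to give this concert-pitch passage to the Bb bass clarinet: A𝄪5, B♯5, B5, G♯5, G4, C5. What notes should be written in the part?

The Bb bass clarinet sounds a major ninth below written, so the written part must be a major ninth above concert — transpose each note up.
A##5 -> B##6
B#5 -> C##7
B5 -> C#7
G#5 -> A#6
G4 -> A5
C5 -> D6

B##6 C##7 C#7 A#6 A5 D6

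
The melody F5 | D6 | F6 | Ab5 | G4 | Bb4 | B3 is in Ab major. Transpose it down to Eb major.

C5 A5 C6 Eb5 D4 F4 F#3

Ab major to Eb major down is a perfect fourth, so every note moves down by that interval.
F5 gives C5
D6 gives A5
F6 gives C6
Ab5 gives Eb5
G4 gives D4
Bb4 gives F4
B3 gives F#3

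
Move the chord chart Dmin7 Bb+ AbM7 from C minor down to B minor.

C#min7 A+ GM7

C minor down to B minor is a minor second; each chord root moves by that interval while the quality stays the same.
Dmin7: root D down a minor second → C#, giving C#min7.
Bb+: root Bb down a minor second → A, giving A+.
AbM7: root Ab down a minor second → G, giving GM7.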